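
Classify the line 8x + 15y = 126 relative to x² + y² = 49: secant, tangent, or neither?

neither

Substituting the line into the circle gives 289x² − 2016x + 4851 = 0.
Discriminant = (−2016)² − 4·289·(4851) = −1543500 < 0.
No real roots: the line does not meet the circle.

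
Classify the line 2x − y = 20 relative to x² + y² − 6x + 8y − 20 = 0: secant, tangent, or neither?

d² = (2·3 − 1·(−4) − (20))²/5 = 20; r² = 45.
Since d² < r², the line cuts the circle twice.

secant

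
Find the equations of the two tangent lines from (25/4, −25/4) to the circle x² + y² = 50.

Let a tangent through (25/4, −25/4) have slope m. Its distance from (0, 0) must equal 5√2:
[m·(−25/4) − (25/4)]² = 50(m² + 1)
7m² − 50m + 7 = 0, so m = 7 or m = 1/7.
With m = 7: 7x − y = 50. With m = 1/7: x − 7y = 50.

7x − y = 50 and x − 7y = 50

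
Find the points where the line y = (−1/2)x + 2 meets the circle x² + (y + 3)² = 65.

(−4, 4) and (8, −2)

From the line, y = (4 − x)/2. Substituting:
5x² − 20x − 160 = 0  ⟹  x² − 4x − 32 = 0
x = 8 or x = −4, giving (8, −2) and (−4, 4).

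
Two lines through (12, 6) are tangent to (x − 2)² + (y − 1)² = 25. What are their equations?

A line y − (6) = m(x − (12)) is tangent when its distance from (2, 1) is 5:
(−10m − (−5))² = 25(m² + 1)
3m² − 4m = 0, so m = 4/3 or m = 0.
With m = 4/3: 4x − 3y = 30. With m = 0: y = 6.

4x − 3y = 30 and y = 6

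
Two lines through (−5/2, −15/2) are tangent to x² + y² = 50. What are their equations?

x − 7y = 50 and x + y = −10

Write the tangent as mx − y + (−15/2 − m·(−5/2)) = 0 and set its distance from the centre to 5√2:
[m·(5/2) − (15/2)]² = 50(m² + 1)
7m² + 6m − 1 = 0, so m = 1/7 or m = −1.
With m = 1/7: x − 7y = 50. With m = −1: x + y = −10.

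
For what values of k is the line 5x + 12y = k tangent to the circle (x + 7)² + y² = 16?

k = −87 or k = 17

Tangency holds when the distance from the centre (−7, 0) to the line equals the radius 4:
|5·(−7) + 12·0 − k| / √169 = 4
|k − (−35)| = 4·13, so k = 17 or k = −87.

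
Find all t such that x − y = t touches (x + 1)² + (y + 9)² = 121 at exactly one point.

t = 8 ± 11√2

Tangency holds when the distance from the centre (−1, −9) to the line equals the radius 11:
|1·(−1) − 1·(−9) − t| / √2 = 11
|t − (8)| = 11√2.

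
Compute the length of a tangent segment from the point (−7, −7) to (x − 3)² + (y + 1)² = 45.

√91

With centre O = (3, −1), |OP|² = 136 and r² = 45.
The tangent meets the radius at right angles, so tangent² = |PO|² − r² = 136 − 45 = 91.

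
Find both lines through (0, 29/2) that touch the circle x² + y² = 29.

5x + 2y = 29 and 5x − 2y = −29

Write the tangent as mx − y + (29/2 − m·(0)) = 0 and set its distance from the centre to √29:
(0m − (−29/2))² = 29(m² + 1)
4m² − 25 = 0, so m = −5/2 or m = 5/2.
Through (0, 29/2) these give 5x + 2y = 29 and 5x − 2y = −29.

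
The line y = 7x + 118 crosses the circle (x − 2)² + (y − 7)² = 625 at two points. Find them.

(−18, −8) and (−13, 27)

Express y = 7x + 118 and substitute into the circle:
50x² + 1550x + 11700 = 0  ⟹  x² + 31x + 234 = 0
x = −13 or x = −18, giving (−13, 27) and (−18, −8).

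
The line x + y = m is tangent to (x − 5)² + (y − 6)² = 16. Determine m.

m = 11 ± 4√2

For a tangent, require d(centre, line) = r = 4.
|1·5 + 1·6 − m| / √2 = 4
|m − (11)| = 4√2.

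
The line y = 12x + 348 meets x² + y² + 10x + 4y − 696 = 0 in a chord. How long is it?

Centre (−5, −2), r² = 725. Perpendicular distance d from centre to line = |290| / √145 = 290/√145.
Half the chord is √(r² − d²) = √(145), so the full chord is 2√145.

2√145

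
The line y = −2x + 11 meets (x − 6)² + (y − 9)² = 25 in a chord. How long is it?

Express y = −2x + 11 and substitute into the circle:
5x² − 20x + 15 = 0  ⟹  x² − 4x + 3 = 0
x = 3 or x = 1, giving (3, 5) and (1, 9).
|(3, 5) − (1, 9)| = √((2)² + (−4)²) = 2√5.

2√5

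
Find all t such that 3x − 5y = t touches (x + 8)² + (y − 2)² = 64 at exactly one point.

t = −34 ± 8√34

For a tangent, require d(centre, line) = r = 8.
|3·(−8) − 5·2 − t| / √34 = 8
|t − (−34)| = 8√34.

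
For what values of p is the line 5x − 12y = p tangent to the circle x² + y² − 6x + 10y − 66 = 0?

For a tangent, require d(centre, line) = r = 10.
|5·3 − 12·(−5) − p| / √169 = 10
|p − (75)| = 10·13, so p = 205 or p = −55.

p = −55 or p = 205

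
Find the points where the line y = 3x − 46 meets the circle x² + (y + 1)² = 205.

(13, −7) and (14, −4)

Express y = 3x − 46 and substitute into the circle:
10x² − 270x + 1820 = 0  ⟹  x² − 27x + 182 = 0
x = 14 or x = 13, giving (14, −4) and (13, −7).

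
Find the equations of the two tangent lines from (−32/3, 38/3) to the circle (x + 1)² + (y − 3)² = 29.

2x + 5y = 42 and 5x + 2y = −28

Write the tangent as mx − y + (38/3 − m·(−32/3)) = 0 and set its distance from the centre to √29:
(29/3m − (−29/3))² = 29(m² + 1)
10m² + 29m + 10 = 0, so m = −2/5 or m = −5/2.
Through (−32/3, 38/3) these give 2x + 5y = 42 and 5x + 2y = −28.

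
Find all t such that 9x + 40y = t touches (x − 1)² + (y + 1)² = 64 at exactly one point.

The line touches the circle iff its distance from (1, −1) is 8:
|9·1 + 40·(−1) − t| / √1681 = 8
|t − (−31)| = 8·41, so t = 297 or t = −359.

t = −359 or t = 297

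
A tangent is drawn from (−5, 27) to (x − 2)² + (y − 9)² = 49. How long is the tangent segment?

With centre O = (2, 9), |OP|² = 373 and r² = 49.
By the tangent–radius right angle, tangent length = √(|PO|² − r²) = √324 = 18.

18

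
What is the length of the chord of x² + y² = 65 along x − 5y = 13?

From the line, y = (−13 + x)/5. Substituting:
26x² − 26x − 1456 = 0  ⟹  x² − x − 56 = 0
x = 8 or x = −7, giving (8, −1) and (−7, −4).
|(8, −1) − (−7, −4)| = √((15)² + (3)²) = 3√26.

3√26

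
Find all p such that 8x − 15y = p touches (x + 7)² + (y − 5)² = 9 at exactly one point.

Tangency holds when the distance from the centre (−7, 5) to the line equals the radius 3:
|8·(−7) − 15·5 − p| / √289 = 3
|p − (−131)| = 3·17, so p = −80 or p = −182.

p = −182 or p = −80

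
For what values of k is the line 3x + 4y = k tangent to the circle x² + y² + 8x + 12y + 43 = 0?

Tangency holds when the distance from the centre (−4, −6) to the line equals the radius 3:
|3·(−4) + 4·(−6) − k| / √25 = 3
|k − (−36)| = 3·5, so k = −21 or k = −51.

k = −51 or k = −21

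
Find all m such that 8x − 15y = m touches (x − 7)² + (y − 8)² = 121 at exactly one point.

m = −251 or m = 123

Tangency holds when the distance from the centre (7, 8) to the line equals the radius 11:
|8·7 − 15·8 − m| / √289 = 11
|m − (−64)| = 11·17, so m = 123 or m = −251.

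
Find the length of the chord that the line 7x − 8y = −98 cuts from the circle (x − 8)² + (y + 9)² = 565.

2√113

The distance from (8, −9) to the line is 226/√113, and r² = 565.
Chord = 2√(r² − d²) = 2·√(113) = 2√113.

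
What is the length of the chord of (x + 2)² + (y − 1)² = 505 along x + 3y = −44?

11√10

The distance from (−2, 1) to the line is 45/√10, and r² = 505.
Chord = 2√(r² − d²) = 2·√(605/2) = 11√10.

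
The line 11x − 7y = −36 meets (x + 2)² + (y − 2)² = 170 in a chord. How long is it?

2√170

Substitute y = (36 + 11x)/7:
170x² + 680x − 7650 = 0  ⟹  x² + 4x − 45 = 0
x = 5 or x = −9, giving (5, 13) and (−9, −9).
|(5, 13) − (−9, −9)| = √((14)² + (22)²) = 2√170.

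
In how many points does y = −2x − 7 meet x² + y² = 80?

2

Substituting the line into the circle gives 5x² + 28x − 31 = 0.
Discriminant = (28)² − 4·5·(−31) = 1404 > 0.
Two real roots: the line is a secant.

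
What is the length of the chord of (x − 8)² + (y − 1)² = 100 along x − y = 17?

10√2

Centre (8, 1), r² = 100. Perpendicular distance d from centre to line = |−10| / √2 = 10/√2.
Half the chord is √(r² − d²) = √(50), so the full chord is 10√2.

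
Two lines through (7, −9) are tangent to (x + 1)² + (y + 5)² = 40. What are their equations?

Write the tangent as mx − y + (−9 − m·(7)) = 0 and set its distance from the centre to 2√10:
[m·(−8) − (4)]² = 40(m² + 1)
3m² + 8m − 3 = 0, so m = 1/3 or m = −3.
With m = 1/3: x − 3y = 34. With m = −3: 3x + y = 12.

x − 3y = 34 and 3x + y = 12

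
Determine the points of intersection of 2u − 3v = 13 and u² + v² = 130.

Express v = (−13 + 2u)/3 and substitute into the circle:
13u² − 52u − 1001 = 0  ⟹  u² − 4u − 77 = 0
u = 11 or u = −7, giving (11, 3) and (−7, −9).

(−7, −9) and (11, 3)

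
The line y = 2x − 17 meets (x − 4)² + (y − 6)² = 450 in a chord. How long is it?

Centre (4, 6), r² = 450. Perpendicular distance d from centre to line = |−15| / √5 = 15/√5.
Chord = 2√(r² − d²) = 2·√(405) = 18√5.

18√5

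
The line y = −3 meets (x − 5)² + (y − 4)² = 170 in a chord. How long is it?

22

From the line, y = −3. Substituting:
x² − 10x − 96 = 0
x = 16 or x = −6, giving (16, −3) and (−6, −3).
|(16, −3) − (−6, −3)| = √((22)² + (0)²) = 22.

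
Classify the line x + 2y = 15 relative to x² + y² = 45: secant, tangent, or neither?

d² = (1·0 + 2·0 − (15))²/5 = 45; r² = 45.
Since d² = r², the line is tangent.

tangent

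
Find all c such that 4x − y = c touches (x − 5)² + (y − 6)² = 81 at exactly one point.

c = 14 ± 9√17

For a tangent, require d(centre, line) = r = 9.
|4·5 − 1·6 − c| / √17 = 9
|c − (14)| = 9√17.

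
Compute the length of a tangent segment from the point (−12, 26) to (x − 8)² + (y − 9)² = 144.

With centre O = (8, 9), |OP|² = 689 and r² = 144.
By the tangent–radius right angle, tangent length = √(|PO|² − r²) = √545.

√545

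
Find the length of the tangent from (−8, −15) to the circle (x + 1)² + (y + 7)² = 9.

Centre (−1, −7), r² = 9. |PO|² = (−7)² + (−8)² = 113.
The tangent meets the radius at right angles, so tangent² = |PO|² − r² = 113 − 9 = 104.

2√26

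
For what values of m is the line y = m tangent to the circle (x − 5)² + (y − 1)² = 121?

m = −10 or m = 12

The line touches the circle iff its distance from (5, 1) is 11:
|0·5 + 1·1 − m| / √1 = 11
|m − (1)| = 11, so m = 12 or m = −10.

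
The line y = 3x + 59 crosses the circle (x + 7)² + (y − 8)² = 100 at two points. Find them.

(−17, 8) and (−15, 14)

Substitute y = 3x + 59:
10x² + 320x + 2550 = 0  ⟹  x² + 32x + 255 = 0
x = −15 or x = −17, giving (−15, 14) and (−17, 8).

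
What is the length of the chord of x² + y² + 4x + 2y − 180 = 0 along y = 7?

22

From the line, y = 7. Substituting:
x² + 4x − 117 = 0
x = 9 or x = −13, giving (9, 7) and (−13, 7).
Chord length = distance between (9, 7) and (−13, 7) = √484 = 22.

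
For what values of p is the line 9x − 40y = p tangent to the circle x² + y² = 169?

p = −533 or p = 533

For a tangent, require d(centre, line) = r = 13.
|9·0 − 40·0 − p| / √1681 = 13
|p| = 13·41, so p = 533 or p = −533.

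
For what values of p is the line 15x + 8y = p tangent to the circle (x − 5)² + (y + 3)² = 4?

p = 17 or p = 85

The line touches the circle iff its distance from (5, −3) is 2:
|15·5 + 8·(−3) − p| / √289 = 2
|p − (51)| = 2·17, so p = 85 or p = 17.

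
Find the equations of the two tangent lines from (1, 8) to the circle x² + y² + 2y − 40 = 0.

4x − 5y = −36 and 5x + 4y = 37

Let a tangent through (1, 8) have slope m. Its distance from (0, −1) must equal √41:
(−1m − (−9))² = 41(m² + 1)
20m² + 9m − 20 = 0, so m = 4/5 or m = −5/4.
Through (1, 8) these give 4x − 5y = −36 and 5x + 4y = 37.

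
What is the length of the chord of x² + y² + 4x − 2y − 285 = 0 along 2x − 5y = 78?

Express y = (−78 + 2x)/5 and substitute into the circle:
29x² − 232x − 261 = 0  ⟹  x² − 8x − 9 = 0
x = 9 or x = −1, giving (9, −12) and (−1, −16).
Chord length = distance between (9, −12) and (−1, −16) = √116 = 2√29.

2√29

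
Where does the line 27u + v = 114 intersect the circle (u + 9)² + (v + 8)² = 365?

Substitute v = −27u + 114:
730u² − 6570u + 14600 = 0  ⟹  u² − 9u + 20 = 0
u = 5 or u = 4, giving (5, −21) and (4, 6).

(4, 6) and (5, −21)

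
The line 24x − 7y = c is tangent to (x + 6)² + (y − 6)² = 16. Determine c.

c = −286 or c = −86

The line touches the circle iff its distance from (−6, 6) is 4:
|24·(−6) − 7·6 − c| / √625 = 4
|c − (−186)| = 4·25, so c = −86 or c = −286.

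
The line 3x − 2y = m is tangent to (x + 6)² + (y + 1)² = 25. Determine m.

The line touches the circle iff its distance from (−6, −1) is 5:
|3·(−6) − 2·(−1) − m| / √13 = 5
|m − (−16)| = 5√13.

m = −16 ± 5√13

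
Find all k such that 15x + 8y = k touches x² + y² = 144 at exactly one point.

For a tangent, require d(centre, line) = r = 12.
|15·0 + 8·0 − k| / √289 = 12
|k| = 12·17, so k = 204 or k = −204.

k = −204 or k = 204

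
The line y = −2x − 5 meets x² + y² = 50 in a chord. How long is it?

6√5

Centre (0, 0), r² = 50. Perpendicular distance d from centre to line = |5| / √5 = 5/√5.
Half the chord is √(r² − d²) = √(45), so the full chord is 6√5.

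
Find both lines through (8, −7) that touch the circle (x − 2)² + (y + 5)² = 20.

2x + y = 9 and x − 2y = 22

Write the tangent as mx − y + (−7 − m·(8)) = 0 and set its distance from the centre to 2√5:
[m·(−6) − (2)]² = 20(m² + 1)
2m² + 3m − 2 = 0, so m = −2 or m = 1/2.
With m = −2: 2x + y = 9. With m = 1/2: x − 2y = 22.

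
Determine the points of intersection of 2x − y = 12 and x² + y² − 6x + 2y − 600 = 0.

From the line, y = 2x − 12. Substituting:
5x² − 50x − 480 = 0  ⟹  x² − 10x − 96 = 0
x = 16 or x = −6, giving (16, 20) and (−6, −24).

(−6, −24) and (16, 20)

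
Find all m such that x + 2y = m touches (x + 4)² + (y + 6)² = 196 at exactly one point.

For a tangent, require d(centre, line) = r = 14.
|1·(−4) + 2·(−6) − m| / √5 = 14
|m − (−16)| = 14√5.

m = −16 ± 14√5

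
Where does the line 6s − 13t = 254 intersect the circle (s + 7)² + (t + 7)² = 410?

(−14, −26) and (12, −14)

From the line, t = (−254 + 6s)/13. Substituting:
205s² + 410s − 34440 = 0  ⟹  s² + 2s − 168 = 0
s = 12 or s = −14, giving (12, −14) and (−14, −26).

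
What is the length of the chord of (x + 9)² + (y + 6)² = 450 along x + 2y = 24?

Express y = (24 − x)/2 and substitute into the circle:
5x² − 180 = 0  ⟹  x² − 36 = 0
x = 6 or x = −6, giving (6, 9) and (−6, 15).
|(6, 9) − (−6, 15)| = √((12)² + (−6)²) = 6√5.

6√5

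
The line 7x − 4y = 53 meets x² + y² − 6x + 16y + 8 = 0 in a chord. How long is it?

2√65

The distance from (3, −8) to the line is 0/√65, and r² = 65.
Chord = 2√(r² − d²) = 2·√(65) = 2√65.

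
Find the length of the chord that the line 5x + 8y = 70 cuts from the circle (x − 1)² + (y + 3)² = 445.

From the line, y = (70 − 5x)/8. Substituting:
89x² − 1068x − 19580 = 0  ⟹  x² − 12x − 220 = 0
x = 22 or x = −10, giving (22, −5) and (−10, 15).
|(22, −5) − (−10, 15)| = √((32)² + (−20)²) = 4√89.

4√89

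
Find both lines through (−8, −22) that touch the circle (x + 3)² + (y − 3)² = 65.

8x + y = −86 and 7x − 4y = 32

A line y − (−22) = m(x − (−8)) is tangent when its distance from (−3, 3) is √65:
(5m − (25))² = 65(m² + 1)
4m² + 25m − 56 = 0, so m = −8 or m = 7/4.
Through (−8, −22) these give 8x + y = −86 and 7x − 4y = 32.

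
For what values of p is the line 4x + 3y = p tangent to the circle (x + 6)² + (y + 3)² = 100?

p = −83 or p = 17

For a tangent, require d(centre, line) = r = 10.
|4·(−6) + 3·(−3) − p| / √25 = 10
|p − (−33)| = 10·5, so p = 17 or p = −83.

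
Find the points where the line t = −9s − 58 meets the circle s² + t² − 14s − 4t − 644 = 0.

Substitute t = −9s − 58:
82s² + 1066s + 2952 = 0  ⟹  s² + 13s + 36 = 0
s = −4 or s = −9, giving (−4, −22) and (−9, 23).

(−9, 23) and (−4, −22)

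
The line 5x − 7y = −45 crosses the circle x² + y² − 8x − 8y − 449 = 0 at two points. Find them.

From the line, y = (45 + 5x)/7. Substituting:
74x² − 222x − 22496 = 0  ⟹  x² − 3x − 304 = 0
x = 19 or x = −16, giving (19, 20) and (−16, −5).

(−16, −5) and (19, 20)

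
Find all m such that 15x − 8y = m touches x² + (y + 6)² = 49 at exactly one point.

For a tangent, require d(centre, line) = r = 7.
|15·0 − 8·(−6) − m| / √289 = 7
|m − (48)| = 7·17, so m = 167 or m = −71.

m = −71 or m = 167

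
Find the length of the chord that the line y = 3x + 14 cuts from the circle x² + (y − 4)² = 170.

The distance from (0, 4) to the line is 10/√10, and r² = 170.
Chord = 2√(r² − d²) = 2·√(160) = 8√10.

8√10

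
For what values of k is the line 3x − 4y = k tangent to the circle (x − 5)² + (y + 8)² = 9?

k = 32 or k = 62

The line touches the circle iff its distance from (5, −8) is 3:
|3·5 − 4·(−8) − k| / √25 = 3
|k − (47)| = 3·5, so k = 62 or k = 32.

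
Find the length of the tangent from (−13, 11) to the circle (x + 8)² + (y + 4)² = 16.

The centre is (−8, −4) and r = 4. The square of the distance from P to the centre is 25 + 225 = 250.
By the tangent–radius right angle, tangent length = √(|PO|² − r²) = √234 = 3√26.

3√26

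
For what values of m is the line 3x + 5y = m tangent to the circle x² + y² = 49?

m = ±7√34

For a tangent, require d(centre, line) = r = 7.
|3·0 + 5·0 − m| / √34 = 7
|m| = 7√34.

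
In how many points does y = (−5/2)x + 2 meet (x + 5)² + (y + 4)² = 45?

0

d² = (5·(−5) + 2·(−4) − (4))²/29 = 1369/29; r² = 45.
Since d² > r², the line lies outside the circle.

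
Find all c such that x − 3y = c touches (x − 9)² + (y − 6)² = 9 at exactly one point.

For a tangent, require d(centre, line) = r = 3.
|1·9 − 3·6 − c| / √10 = 3
|c − (−9)| = 3√10.

c = −9 ± 3√10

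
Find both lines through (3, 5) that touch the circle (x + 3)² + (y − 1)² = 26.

x + 5y = 28 and 5x − y = 10

A line y − (5) = m(x − (3)) is tangent when its distance from (−3, 1) is √26:
(−6m − (−4))² = 26(m² + 1)
5m² − 24m − 5 = 0, so m = −1/5 or m = 5.
Through (3, 5) these give x + 5y = 28 and 5x − y = 10.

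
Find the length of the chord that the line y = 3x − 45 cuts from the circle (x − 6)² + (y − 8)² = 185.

5√10

From the line, y = 3x − 45. Substituting:
10x² − 330x + 2660 = 0  ⟹  x² − 33x + 266 = 0
x = 19 or x = 14, giving (19, 12) and (14, −3).
Chord length = distance between (19, 12) and (14, −3) = √250 = 5√10.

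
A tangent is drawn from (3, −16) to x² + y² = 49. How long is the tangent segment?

6√6

The centre is (0, 0) and r = 7. The square of the distance from P to the centre is 9 + 256 = 265.
By the tangent–radius right angle, tangent length = √(|PO|² − r²) = √216 = 6√6.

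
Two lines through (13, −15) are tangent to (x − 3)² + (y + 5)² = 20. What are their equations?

A line y − (−15) = m(x − (13)) is tangent when its distance from (3, −5) is 2√5:
[m·(−10) − (10)]² = 20(m² + 1)
2m² + 5m + 2 = 0, so m = −1/2 or m = −2.
With m = −1/2: x + 2y = −17. With m = −2: 2x + y = 11.

x + 2y = −17 and 2x + y = 11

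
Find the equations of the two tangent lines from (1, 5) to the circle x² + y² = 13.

3x + 2y = 13 and 2x − 3y = −13

Let a tangent through (1, 5) have slope m. Its distance from (0, 0) must equal √13:
[m·(−1) − (−5)]² = 13(m² + 1)
6m² + 5m − 6 = 0, so m = −3/2 or m = 2/3.
With m = −3/2: 3x + 2y = 13. With m = 2/3: 2x − 3y = −13.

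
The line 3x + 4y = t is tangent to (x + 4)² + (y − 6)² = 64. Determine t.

The line touches the circle iff its distance from (−4, 6) is 8:
|3·(−4) + 4·6 − t| / √25 = 8
|t − (12)| = 8·5, so t = 52 or t = −28.

t = −28 or t = 52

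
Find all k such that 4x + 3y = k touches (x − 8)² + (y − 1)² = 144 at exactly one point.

Tangency holds when the distance from the centre (8, 1) to the line equals the radius 12:
|4·8 + 3·1 − k| / √25 = 12
|k − (35)| = 12·5, so k = 95 or k = −25.

k = −25 or k = 95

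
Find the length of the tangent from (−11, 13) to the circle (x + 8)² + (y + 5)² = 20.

√313

With centre O = (−8, −5), |OP|² = 333 and r² = 20.
By the tangent–radius right angle, tangent length = √(|PO|² − r²) = √313.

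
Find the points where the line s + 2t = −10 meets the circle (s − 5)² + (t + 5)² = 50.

(−2, −4) and (10, −10)

Substitute t = (−10 − s)/2:
5s² − 40s − 100 = 0  ⟹  s² − 8s − 20 = 0
s = 10 or s = −2, giving (10, −10) and (−2, −4).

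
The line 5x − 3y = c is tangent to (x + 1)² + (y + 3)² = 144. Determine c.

c = 4 ± 12√34

The line touches the circle iff its distance from (−1, −3) is 12:
|5·(−1) − 3·(−3) − c| / √34 = 12
|c − (4)| = 12√34.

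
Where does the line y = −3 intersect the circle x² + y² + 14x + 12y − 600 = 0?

Express y = −3 and substitute into the circle:
x² + 14x − 627 = 0
x = 19 or x = −33, giving (19, −3) and (−33, −3).

(−33, −3) and (19, −3)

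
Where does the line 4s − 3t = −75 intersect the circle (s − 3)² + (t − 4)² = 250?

Express t = (75 + 4s)/3 and substitute into the circle:
25s² + 450s + 1800 = 0  ⟹  s² + 18s + 72 = 0
s = −6 or s = −12, giving (−6, 17) and (−12, 9).

(−12, 9) and (−6, 17)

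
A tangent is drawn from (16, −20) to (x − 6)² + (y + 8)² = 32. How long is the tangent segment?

With centre O = (6, −8), |OP|² = 244 and r² = 32.
Power of the point: PT² = |PO|² − r² = 212, so PT = 2√53.

2√53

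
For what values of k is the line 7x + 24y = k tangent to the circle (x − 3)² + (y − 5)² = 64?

For a tangent, require d(centre, line) = r = 8.
|7·3 + 24·5 − k| / √625 = 8
|k − (141)| = 8·25, so k = 341 or k = −59.

k = −59 or k = 341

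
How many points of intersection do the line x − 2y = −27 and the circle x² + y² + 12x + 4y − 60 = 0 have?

0

d² = (1·(−6) − 2·(−2) − (−27))²/5 = 125; r² = 100.
Since d² > r², the line lies outside the circle.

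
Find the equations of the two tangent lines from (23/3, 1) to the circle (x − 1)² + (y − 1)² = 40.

Write the tangent as mx − y + (1 − m·(23/3)) = 0 and set its distance from the centre to 2√10:
(−20/3m − (0))² = 40(m² + 1)
m² − 9 = 0, so m = 3 or m = −3.
With m = 3: 3x − y = 22. With m = −3: 3x + y = 24.

3x − y = 22 and 3x + y = 24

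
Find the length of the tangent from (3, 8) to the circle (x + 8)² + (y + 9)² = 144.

√266

Centre (−8, −9), r² = 144. |PO|² = (11)² + (17)² = 410.
Power of the point: PT² = |PO|² − r² = 266, so PT = √266.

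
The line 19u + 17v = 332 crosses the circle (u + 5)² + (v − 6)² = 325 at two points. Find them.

(−4, 24) and (13, 5)

From the line, v = (332 − 19u)/17. Substituting:
650u² − 5850u − 33800 = 0  ⟹  u² − 9u − 52 = 0
u = 13 or u = −4, giving (13, 5) and (−4, 24).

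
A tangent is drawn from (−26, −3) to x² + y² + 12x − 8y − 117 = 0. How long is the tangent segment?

Centre (−6, 4), r² = 169. |PO|² = (−20)² + (−7)² = 449.
By the tangent–radius right angle, tangent length = √(|PO|² − r²) = √280 = 2√70.

2√70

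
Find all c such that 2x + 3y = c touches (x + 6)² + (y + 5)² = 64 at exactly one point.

c = −27 ± 8√13

The line touches the circle iff its distance from (−6, −5) is 8:
|2·(−6) + 3·(−5) − c| / √13 = 8
|c − (−27)| = 8√13.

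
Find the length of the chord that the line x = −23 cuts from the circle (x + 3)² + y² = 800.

40

Centre (−3, 0), r² = 800. Perpendicular distance d from centre to line = |20| / √1 = 20.
Half the chord is √(r² − d²) = √(400), so the full chord is 40.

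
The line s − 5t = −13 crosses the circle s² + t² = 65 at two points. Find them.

(−8, 1) and (7, 4)

Substitute t = (13 + s)/5:
26s² + 26s − 1456 = 0  ⟹  s² + s − 56 = 0
s = 7 or s = −8, giving (7, 4) and (−8, 1).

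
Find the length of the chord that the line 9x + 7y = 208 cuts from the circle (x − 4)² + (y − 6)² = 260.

The distance from (4, 6) to the line is 130/√130, and r² = 260.
Half the chord is √(r² − d²) = √(130), so the full chord is 2√130.

2√130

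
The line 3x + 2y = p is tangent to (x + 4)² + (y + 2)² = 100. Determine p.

p = −16 ± 10√13

The line touches the circle iff its distance from (−4, −2) is 10:
|3·(−4) + 2·(−2) − p| / √13 = 10
|p − (−16)| = 10√13.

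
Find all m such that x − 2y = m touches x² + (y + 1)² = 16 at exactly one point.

For a tangent, require d(centre, line) = r = 4.
|1·0 − 2·(−1) − m| / √5 = 4
|m − (2)| = 4√5.

m = 2 ± 4√5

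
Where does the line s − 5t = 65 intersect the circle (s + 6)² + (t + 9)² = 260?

(−20, −17) and (10, −11)

Substitute t = (−65 + s)/5:
26s² + 260s − 5200 = 0  ⟹  s² + 10s − 200 = 0
s = 10 or s = −20, giving (10, −11) and (−20, −17).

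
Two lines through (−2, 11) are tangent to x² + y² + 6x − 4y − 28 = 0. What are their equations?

4x − 5y = −63 and 5x + 4y = 34

Write the tangent as mx − y + (11 − m·(−2)) = 0 and set its distance from the centre to √41:
[m·(−1) − (−9)]² = 41(m² + 1)
20m² + 9m − 20 = 0, so m = 4/5 or m = −5/4.
With m = 4/5: 4x − 5y = −63. With m = −5/4: 5x + 4y = 34.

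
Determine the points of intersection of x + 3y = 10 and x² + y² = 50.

(−5, 5) and (7, 1)

Express y = (10 − x)/3 and substitute into the circle:
10x² − 20x − 350 = 0  ⟹  x² − 2x − 35 = 0
x = 7 or x = −5, giving (7, 1) and (−5, 5).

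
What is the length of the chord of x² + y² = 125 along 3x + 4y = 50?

Centre (0, 0), r² = 125. Perpendicular distance d from centre to line = |−50| / √25 = 50/√25.
Chord = 2√(r² − d²) = 2·√(25) = 10.

10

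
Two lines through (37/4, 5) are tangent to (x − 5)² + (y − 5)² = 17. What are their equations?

4x + y = 42 and 4x − y = 32

Let a tangent through (37/4, 5) have slope m. Its distance from (5, 5) must equal √17:
(−17/4m − (0))² = 17(m² + 1)
m² − 16 = 0, so m = −4 or m = 4.
With m = −4: 4x + y = 42. With m = 4: 4x − y = 32.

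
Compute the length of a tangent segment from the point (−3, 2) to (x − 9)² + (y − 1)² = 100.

Centre (9, 1), r² = 100. |PO|² = (−12)² + (1)² = 145.
By the tangent–radius right angle, tangent length = √(|PO|² − r²) = √45 = 3√5.

3√5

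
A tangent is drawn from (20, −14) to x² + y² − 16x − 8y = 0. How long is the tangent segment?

2√97

With centre O = (8, 4), |OP|² = 468 and r² = 80.
Power of the point: PT² = |PO|² − r² = 388, so PT = 2√97.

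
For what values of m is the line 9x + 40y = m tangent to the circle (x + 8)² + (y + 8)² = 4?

Tangency holds when the distance from the centre (−8, −8) to the line equals the radius 2:
|9·(−8) + 40·(−8) − m| / √1681 = 2
|m − (−392)| = 2·41, so m = −310 or m = −474.

m = −474 or m = −310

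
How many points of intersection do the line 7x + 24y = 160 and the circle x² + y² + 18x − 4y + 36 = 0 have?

Centre (−9, 2), r² = 49. Distance² from centre to line = (−175)²/625 = 49.
Since d² = r², the line is tangent.

1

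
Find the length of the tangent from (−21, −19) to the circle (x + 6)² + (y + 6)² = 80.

√314

Centre (−6, −6), r² = 80. |PO|² = (−15)² + (−13)² = 394.
Power of the point: PT² = |PO|² − r² = 314, so PT = √314.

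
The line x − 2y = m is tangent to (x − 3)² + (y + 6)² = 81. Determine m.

For a tangent, require d(centre, line) = r = 9.
|1·3 − 2·(−6) − m| / √5 = 9
|m − (15)| = 9√5.

m = 15 ± 9√5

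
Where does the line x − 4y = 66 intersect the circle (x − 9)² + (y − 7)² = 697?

Substitute y = (−66 + x)/4:
17x² − 476x − 1020 = 0  ⟹  x² − 28x − 60 = 0
x = 30 or x = −2, giving (30, −9) and (−2, −17).

(−2, −17) and (30, −9)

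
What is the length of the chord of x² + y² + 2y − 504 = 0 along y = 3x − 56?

9√10

Express y = 3x − 56 and substitute into the circle:
10x² − 330x + 2520 = 0  ⟹  x² − 33x + 252 = 0
x = 21 or x = 12, giving (21, 7) and (12, −20).
|(21, 7) − (12, −20)| = √((9)² + (27)²) = 9√10.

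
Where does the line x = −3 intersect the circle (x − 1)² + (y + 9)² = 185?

The line gives x = −3. Substituting into the circle:
y² + 18y − 88 = 0
y = 4 or y = −22, giving (−3, 4) and (−3, −22).

(−3, −22) and (−3, 4)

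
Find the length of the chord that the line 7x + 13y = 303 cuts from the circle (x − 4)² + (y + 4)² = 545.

The distance from (4, −4) to the line is 327/√218, and r² = 545.
Half the chord is √(r² − d²) = √(109/2), so the full chord is √218.

√218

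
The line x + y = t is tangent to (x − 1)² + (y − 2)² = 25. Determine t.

The line touches the circle iff its distance from (1, 2) is 5:
|1·1 + 1·2 − t| / √2 = 5
|t − (3)| = 5√2.

t = 3 ± 5√2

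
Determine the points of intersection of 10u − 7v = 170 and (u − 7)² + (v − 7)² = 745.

Substitute v = (−170 + 10u)/7:
149u² − 5066u + 13857 = 0  ⟹  u² − 34u + 93 = 0
u = 31 or u = 3, giving (31, 20) and (3, −20).

(3, −20) and (31, 20)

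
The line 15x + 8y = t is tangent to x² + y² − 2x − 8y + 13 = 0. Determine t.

The line touches the circle iff its distance from (1, 4) is 2:
|15·1 + 8·4 − t| / √289 = 2
|t − (47)| = 2·17, so t = 81 or t = 13.

t = 13 or t = 81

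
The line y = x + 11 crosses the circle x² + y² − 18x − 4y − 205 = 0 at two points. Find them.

(−8, 3) and (8, 19)

Express y = x + 11 and substitute into the circle:
2x² − 128 = 0  ⟹  x² − 64 = 0
x = 8 or x = −8, giving (8, 19) and (−8, 3).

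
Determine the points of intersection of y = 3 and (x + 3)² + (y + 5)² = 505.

Express y = 3 and substitute into the circle:
x² + 6x − 432 = 0
x = 18 or x = −24, giving (18, 3) and (−24, 3).

(−24, 3) and (18, 3)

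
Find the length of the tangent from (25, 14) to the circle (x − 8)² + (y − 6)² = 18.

√335

With centre O = (8, 6), |OP|² = 353 and r² = 18.
Power of the point: PT² = |PO|² − r² = 335, so PT = √335.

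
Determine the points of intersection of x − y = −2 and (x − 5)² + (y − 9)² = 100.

(−1, 1) and (13, 15)

Substitute y = x + 2:
2x² − 24x − 26 = 0  ⟹  x² − 12x − 13 = 0
x = 13 or x = −1, giving (13, 15) and (−1, 1).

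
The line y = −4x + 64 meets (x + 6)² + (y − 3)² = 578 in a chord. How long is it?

From the line, y = −4x + 64. Substituting:
17x² − 476x + 3179 = 0  ⟹  x² − 28x + 187 = 0
x = 17 or x = 11, giving (17, −4) and (11, 20).
|(17, −4) − (11, 20)| = √((6)² + (−24)²) = 6√17.

6√17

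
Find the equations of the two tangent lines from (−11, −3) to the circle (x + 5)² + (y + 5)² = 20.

Let a tangent through (−11, −3) have slope m. Its distance from (−5, −5) must equal 2√5:
[m·(6) − (−2)]² = 20(m² + 1)
2m² + 3m − 2 = 0, so m = 1/2 or m = −2.
Through (−11, −3) these give x − 2y = −5 and 2x + y = −25.

x − 2y = −5 and 2x + y = −25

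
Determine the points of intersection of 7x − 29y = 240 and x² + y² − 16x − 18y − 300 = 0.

(−3, −9) and (26, −2)

Express y = (−240 + 7x)/29 and substitute into the circle:
890x² − 20470x − 69420 = 0  ⟹  x² − 23x − 78 = 0
x = 26 or x = −3, giving (26, −2) and (−3, −9).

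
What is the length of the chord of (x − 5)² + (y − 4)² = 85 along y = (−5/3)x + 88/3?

Centre (5, 4), r² = 85. Perpendicular distance d from centre to line = |−51| / √34 = 51/√34.
Chord = 2√(r² − d²) = 2·√(17/2) = √34.

√34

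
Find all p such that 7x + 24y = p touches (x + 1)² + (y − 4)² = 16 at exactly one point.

For a tangent, require d(centre, line) = r = 4.
|7·(−1) + 24·4 − p| / √625 = 4
|p − (89)| = 4·25, so p = 189 or p = −11.

p = −11 or p = 189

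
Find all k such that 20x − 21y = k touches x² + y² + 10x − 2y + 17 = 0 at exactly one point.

k = −208 or k = −34

For a tangent, require d(centre, line) = r = 3.
|20·(−5) − 21·1 − k| / √841 = 3
|k − (−121)| = 3·29, so k = −34 or k = −208.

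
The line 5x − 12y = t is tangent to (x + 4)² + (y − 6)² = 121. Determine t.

Tangency holds when the distance from the centre (−4, 6) to the line equals the radius 11:
|5·(−4) − 12·6 − t| / √169 = 11
|t − (−92)| = 11·13, so t = 51 or t = −235.

t = −235 or t = 51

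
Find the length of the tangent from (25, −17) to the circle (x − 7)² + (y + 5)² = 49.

With centre O = (7, −5), |OP|² = 468 and r² = 49.
Power of the point: PT² = |PO|² − r² = 419, so PT = √419.

√419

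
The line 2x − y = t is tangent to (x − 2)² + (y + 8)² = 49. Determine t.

The line touches the circle iff its distance from (2, −8) is 7:
|2·2 − 1·(−8) − t| / √5 = 7
|t − (12)| = 7√5.

t = 12 ± 7√5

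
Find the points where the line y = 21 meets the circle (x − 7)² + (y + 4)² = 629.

(5, 21) and (9, 21)

Substitute y = 21:
x² − 14x + 45 = 0
x = 9 or x = 5, giving (9, 21) and (5, 21).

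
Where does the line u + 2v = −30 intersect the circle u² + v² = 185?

From the line, v = (−30 − u)/2. Substituting:
5u² + 60u + 160 = 0  ⟹  u² + 12u + 32 = 0
u = −4 or u = −8, giving (−4, −13) and (−8, −11).

(−8, −11) and (−4, −13)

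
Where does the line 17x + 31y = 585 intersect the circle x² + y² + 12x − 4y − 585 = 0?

(−13, 26) and (18, 9)

From the line, y = (585 − 17x)/31. Substituting:
1250x² − 6250x − 292500 = 0  ⟹  x² − 5x − 234 = 0
x = 18 or x = −13, giving (18, 9) and (−13, 26).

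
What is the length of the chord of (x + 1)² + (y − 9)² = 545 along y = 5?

Express y = 5 and substitute into the circle:
x² + 2x − 528 = 0
x = 22 or x = −24, giving (22, 5) and (−24, 5).
|(22, 5) − (−24, 5)| = √((46)² + (0)²) = 46.

46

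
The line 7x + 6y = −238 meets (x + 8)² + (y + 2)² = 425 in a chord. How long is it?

2√85

Express y = (−238 − 7x)/6 and substitute into the circle:
85x² + 3740x + 38080 = 0  ⟹  x² + 44x + 448 = 0
x = −16 or x = −28, giving (−16, −21) and (−28, −7).
|(−16, −21) − (−28, −7)| = √((12)² + (−14)²) = 2√85.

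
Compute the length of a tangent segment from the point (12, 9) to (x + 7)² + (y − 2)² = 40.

Centre (−7, 2), r² = 40. |PO|² = (19)² + (7)² = 410.
The tangent meets the radius at right angles, so tangent² = |PO|² − r² = 410 − 40 = 370.

√370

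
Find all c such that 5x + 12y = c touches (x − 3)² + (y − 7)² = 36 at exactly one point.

The line touches the circle iff its distance from (3, 7) is 6:
|5·3 + 12·7 − c| / √169 = 6
|c − (99)| = 6·13, so c = 177 or c = 21.

c = 21 or c = 177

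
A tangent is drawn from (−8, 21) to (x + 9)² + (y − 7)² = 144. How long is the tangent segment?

Centre (−9, 7), r² = 144. |PO|² = (1)² + (14)² = 197.
By the tangent–radius right angle, tangent length = √(|PO|² − r²) = √53.

√53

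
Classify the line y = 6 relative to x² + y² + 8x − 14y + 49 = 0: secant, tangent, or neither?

secant

Centre (−4, 7), r² = 16. Distance² from centre to line = (1)² = 1.
Since d² < r², the line cuts the circle twice.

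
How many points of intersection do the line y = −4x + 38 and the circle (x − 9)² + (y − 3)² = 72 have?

2

Substituting the line into the circle gives 17x² − 298x + 1234 = 0.
Discriminant = (−298)² − 4·17·(1234) = 4892 > 0.
Two real roots: the line is a secant.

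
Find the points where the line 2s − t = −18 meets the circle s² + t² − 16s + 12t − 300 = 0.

From the line, t = 2s + 18. Substituting:
5s² + 80s + 240 = 0  ⟹  s² + 16s + 48 = 0
s = −4 or s = −12, giving (−4, 10) and (−12, −6).

(−12, −6) and (−4, 10)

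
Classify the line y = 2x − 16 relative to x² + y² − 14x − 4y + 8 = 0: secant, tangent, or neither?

d² = (2·7 − 1·2 − (16))²/5 = 16/5; r² = 45.
Since d² < r², the line cuts the circle twice.

secant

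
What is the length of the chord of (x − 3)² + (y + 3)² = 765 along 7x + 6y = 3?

6√85

The distance from (3, −3) to the line is 0/√85, and r² = 765.
Chord = 2√(r² − d²) = 2·√(765) = 6√85.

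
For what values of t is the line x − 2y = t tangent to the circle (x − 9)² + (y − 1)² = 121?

The line touches the circle iff its distance from (9, 1) is 11:
|1·9 − 2·1 − t| / √5 = 11
|t − (7)| = 11√5.

t = 7 ± 11√5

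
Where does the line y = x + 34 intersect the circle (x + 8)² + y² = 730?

(−35, −1) and (−7, 27)

Express y = x + 34 and substitute into the circle:
2x² + 84x + 490 = 0  ⟹  x² + 42x + 245 = 0
x = −7 or x = −35, giving (−7, 27) and (−35, −1).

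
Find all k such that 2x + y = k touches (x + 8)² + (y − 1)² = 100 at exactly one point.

Tangency holds when the distance from the centre (−8, 1) to the line equals the radius 10:
|2·(−8) + 1·1 − k| / √5 = 10
|k − (−15)| = 10√5.

k = −15 ± 10√5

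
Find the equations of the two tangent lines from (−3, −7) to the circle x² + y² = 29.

Let a tangent through (−3, −7) have slope m. Its distance from (0, 0) must equal √29:
(3m − (7))² = 29(m² + 1)
10m² + 21m − 10 = 0, so m = 2/5 or m = −5/2.
Through (−3, −7) these give 2x − 5y = 29 and 5x + 2y = −29.

2x − 5y = 29 and 5x + 2y = −29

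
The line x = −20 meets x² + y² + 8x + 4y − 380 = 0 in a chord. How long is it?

24

The line gives x = −20. Substituting into the circle:
y² + 4y − 140 = 0
y = 10 or y = −14, giving (−20, 10) and (−20, −14).
Chord length = distance between (−20, 10) and (−20, −14) = √576 = 24.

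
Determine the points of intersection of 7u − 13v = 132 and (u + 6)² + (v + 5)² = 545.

(−22, −22) and (17, −1)

From the line, v = (−132 + 7u)/13. Substituting:
218u² + 1090u − 81532 = 0  ⟹  u² + 5u − 374 = 0
u = 17 or u = −22, giving (17, −1) and (−22, −22).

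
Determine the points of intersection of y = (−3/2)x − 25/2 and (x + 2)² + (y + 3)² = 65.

(−9, 1) and (−1, −11)

Substitute y = (−25 − 3x)/2:
13x² + 130x + 117 = 0  ⟹  x² + 10x + 9 = 0
x = −1 or x = −9, giving (−1, −11) and (−9, 1).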